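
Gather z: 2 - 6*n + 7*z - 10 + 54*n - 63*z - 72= 48*n - 56*z - 80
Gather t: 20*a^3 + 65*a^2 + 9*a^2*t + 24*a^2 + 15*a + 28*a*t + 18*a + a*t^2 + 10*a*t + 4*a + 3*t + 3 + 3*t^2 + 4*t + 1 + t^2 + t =20*a^3 + 89*a^2 + 37*a + t^2*(a + 4) + t*(9*a^2 + 38*a + 8) + 4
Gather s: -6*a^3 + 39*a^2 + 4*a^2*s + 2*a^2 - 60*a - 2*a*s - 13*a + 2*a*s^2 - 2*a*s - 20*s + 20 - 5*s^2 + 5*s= -6*a^3 + 41*a^2 - 73*a + s^2*(2*a - 5) + s*(4*a^2 - 4*a - 15) + 20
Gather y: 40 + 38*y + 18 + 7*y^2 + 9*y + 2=7*y^2 + 47*y + 60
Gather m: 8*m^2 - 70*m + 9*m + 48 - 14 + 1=8*m^2 - 61*m + 35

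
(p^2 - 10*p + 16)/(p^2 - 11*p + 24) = (p - 2)/(p - 3)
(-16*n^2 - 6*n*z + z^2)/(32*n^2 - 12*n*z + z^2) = (2*n + z)/(-4*n + z)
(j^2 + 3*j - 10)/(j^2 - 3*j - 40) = (j - 2)/(j - 8)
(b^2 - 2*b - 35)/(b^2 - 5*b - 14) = (b + 5)/(b + 2)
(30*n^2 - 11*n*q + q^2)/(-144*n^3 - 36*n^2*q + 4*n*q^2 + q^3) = (-5*n + q)/(24*n^2 + 10*n*q + q^2)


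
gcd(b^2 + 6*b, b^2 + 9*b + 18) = b + 6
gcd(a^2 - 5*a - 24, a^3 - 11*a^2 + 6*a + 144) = a^2 - 5*a - 24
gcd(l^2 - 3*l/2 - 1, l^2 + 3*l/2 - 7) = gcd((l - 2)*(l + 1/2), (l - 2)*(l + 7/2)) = l - 2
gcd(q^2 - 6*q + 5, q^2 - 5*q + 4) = q - 1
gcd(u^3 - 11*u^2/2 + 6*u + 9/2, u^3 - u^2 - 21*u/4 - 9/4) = u^2 - 5*u/2 - 3/2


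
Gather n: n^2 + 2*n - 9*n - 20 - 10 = n^2 - 7*n - 30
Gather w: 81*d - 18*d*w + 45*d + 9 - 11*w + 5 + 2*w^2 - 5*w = 126*d + 2*w^2 + w*(-18*d - 16) + 14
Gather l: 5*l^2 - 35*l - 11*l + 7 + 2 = 5*l^2 - 46*l + 9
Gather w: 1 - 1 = 0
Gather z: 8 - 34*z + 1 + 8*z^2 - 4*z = 8*z^2 - 38*z + 9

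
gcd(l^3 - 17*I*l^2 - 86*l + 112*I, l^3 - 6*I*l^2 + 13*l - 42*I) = l^2 - 9*I*l - 14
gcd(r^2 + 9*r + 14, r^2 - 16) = 1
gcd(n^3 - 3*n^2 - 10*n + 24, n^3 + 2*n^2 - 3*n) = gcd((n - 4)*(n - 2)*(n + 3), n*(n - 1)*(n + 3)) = n + 3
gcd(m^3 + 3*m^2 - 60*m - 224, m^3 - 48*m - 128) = m^2 - 4*m - 32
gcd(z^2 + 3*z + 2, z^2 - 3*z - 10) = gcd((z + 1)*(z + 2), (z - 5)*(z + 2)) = z + 2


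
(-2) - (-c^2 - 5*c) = c^2 + 5*c - 2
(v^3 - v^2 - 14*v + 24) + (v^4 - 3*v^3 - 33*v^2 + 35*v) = v^4 - 2*v^3 - 34*v^2 + 21*v + 24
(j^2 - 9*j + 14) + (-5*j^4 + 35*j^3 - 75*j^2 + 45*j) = -5*j^4 + 35*j^3 - 74*j^2 + 36*j + 14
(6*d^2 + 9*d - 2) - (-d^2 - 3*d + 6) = 7*d^2 + 12*d - 8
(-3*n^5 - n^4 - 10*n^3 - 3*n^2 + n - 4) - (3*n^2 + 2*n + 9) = -3*n^5 - n^4 - 10*n^3 - 6*n^2 - n - 13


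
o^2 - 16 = (o - 4)*(o + 4)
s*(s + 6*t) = s^2 + 6*s*t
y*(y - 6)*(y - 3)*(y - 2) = y^4 - 11*y^3 + 36*y^2 - 36*y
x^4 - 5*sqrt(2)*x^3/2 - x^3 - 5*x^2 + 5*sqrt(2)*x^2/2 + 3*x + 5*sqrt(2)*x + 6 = (x - 2)*(x + 1)*(x - 3*sqrt(2))*(x + sqrt(2)/2)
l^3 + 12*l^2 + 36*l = l*(l + 6)^2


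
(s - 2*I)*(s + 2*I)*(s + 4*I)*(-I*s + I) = -I*s^4 + 4*s^3 + I*s^3 - 4*s^2 - 4*I*s^2 + 16*s + 4*I*s - 16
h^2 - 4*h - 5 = (h - 5)*(h + 1)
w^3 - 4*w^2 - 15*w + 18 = (w - 6)*(w - 1)*(w + 3)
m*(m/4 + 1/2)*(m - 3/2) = m^3/4 + m^2/8 - 3*m/4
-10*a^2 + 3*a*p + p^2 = (-2*a + p)*(5*a + p)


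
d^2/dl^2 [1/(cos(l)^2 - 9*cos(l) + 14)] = (-4*sin(l)^4 + 27*sin(l)^2 - 639*cos(l)/4 + 27*cos(3*l)/4 + 111)/((cos(l) - 7)^3*(cos(l) - 2)^3)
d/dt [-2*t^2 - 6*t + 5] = -4*t - 6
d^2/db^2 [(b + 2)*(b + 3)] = 2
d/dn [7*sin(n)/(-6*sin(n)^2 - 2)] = 7*(3*sin(n)^2 - 1)*cos(n)/(2*(3*sin(n)^2 + 1)^2)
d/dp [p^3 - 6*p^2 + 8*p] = 3*p^2 - 12*p + 8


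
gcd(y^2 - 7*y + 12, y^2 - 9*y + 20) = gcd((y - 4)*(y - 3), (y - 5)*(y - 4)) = y - 4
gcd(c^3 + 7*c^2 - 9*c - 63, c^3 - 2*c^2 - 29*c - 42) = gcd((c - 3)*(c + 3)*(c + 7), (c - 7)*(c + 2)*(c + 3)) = c + 3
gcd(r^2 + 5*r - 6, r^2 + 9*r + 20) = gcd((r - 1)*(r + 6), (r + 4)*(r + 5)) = 1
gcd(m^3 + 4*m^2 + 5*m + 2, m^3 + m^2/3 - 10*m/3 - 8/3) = m + 1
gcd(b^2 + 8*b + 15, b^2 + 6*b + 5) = b + 5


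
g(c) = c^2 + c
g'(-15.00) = -29.00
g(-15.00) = 210.00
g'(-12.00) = -23.00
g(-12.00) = 132.00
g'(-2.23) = -3.46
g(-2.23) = 2.74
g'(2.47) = 5.94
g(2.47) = 8.57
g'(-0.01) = 0.98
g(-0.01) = -0.01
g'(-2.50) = -4.00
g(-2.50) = 3.75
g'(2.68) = 6.36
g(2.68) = 9.86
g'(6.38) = 13.76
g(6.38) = 47.08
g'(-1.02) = -1.04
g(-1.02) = 0.02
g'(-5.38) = -9.76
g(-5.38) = 23.56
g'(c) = 2*c + 1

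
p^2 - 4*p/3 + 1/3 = (p - 1)*(p - 1/3)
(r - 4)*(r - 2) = r^2 - 6*r + 8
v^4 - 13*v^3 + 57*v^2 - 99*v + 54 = (v - 6)*(v - 3)^2*(v - 1)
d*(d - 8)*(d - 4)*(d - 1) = d^4 - 13*d^3 + 44*d^2 - 32*d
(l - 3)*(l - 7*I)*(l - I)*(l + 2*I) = l^4 - 3*l^3 - 6*I*l^3 + 9*l^2 + 18*I*l^2 - 27*l - 14*I*l + 42*I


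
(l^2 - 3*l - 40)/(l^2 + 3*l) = (l^2 - 3*l - 40)/(l*(l + 3))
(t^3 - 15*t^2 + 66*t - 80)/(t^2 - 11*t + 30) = (t^2 - 10*t + 16)/(t - 6)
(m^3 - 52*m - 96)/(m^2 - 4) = (m^2 - 2*m - 48)/(m - 2)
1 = 1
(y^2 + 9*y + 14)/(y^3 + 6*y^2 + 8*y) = (y + 7)/(y*(y + 4))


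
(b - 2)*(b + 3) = b^2 + b - 6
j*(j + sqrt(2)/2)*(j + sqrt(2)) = j^3 + 3*sqrt(2)*j^2/2 + j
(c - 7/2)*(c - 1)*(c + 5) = c^3 + c^2/2 - 19*c + 35/2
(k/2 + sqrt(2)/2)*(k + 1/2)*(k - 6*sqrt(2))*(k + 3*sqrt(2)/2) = k^4/2 - 7*sqrt(2)*k^3/4 + k^3/4 - 27*k^2/2 - 7*sqrt(2)*k^2/8 - 9*sqrt(2)*k - 27*k/4 - 9*sqrt(2)/2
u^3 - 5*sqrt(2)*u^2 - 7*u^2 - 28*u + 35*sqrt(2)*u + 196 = (u - 7)*(u - 7*sqrt(2))*(u + 2*sqrt(2))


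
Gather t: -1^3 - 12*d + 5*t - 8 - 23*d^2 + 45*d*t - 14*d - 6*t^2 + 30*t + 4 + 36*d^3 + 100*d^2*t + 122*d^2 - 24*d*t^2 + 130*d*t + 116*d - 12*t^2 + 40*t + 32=36*d^3 + 99*d^2 + 90*d + t^2*(-24*d - 18) + t*(100*d^2 + 175*d + 75) + 27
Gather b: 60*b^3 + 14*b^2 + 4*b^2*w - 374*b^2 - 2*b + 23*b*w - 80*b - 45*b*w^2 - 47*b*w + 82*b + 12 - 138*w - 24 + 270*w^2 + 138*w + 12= 60*b^3 + b^2*(4*w - 360) + b*(-45*w^2 - 24*w) + 270*w^2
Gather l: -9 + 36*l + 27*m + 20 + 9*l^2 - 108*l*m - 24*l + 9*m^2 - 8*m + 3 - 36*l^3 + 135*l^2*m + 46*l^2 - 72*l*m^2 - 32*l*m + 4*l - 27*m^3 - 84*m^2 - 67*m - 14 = -36*l^3 + l^2*(135*m + 55) + l*(-72*m^2 - 140*m + 16) - 27*m^3 - 75*m^2 - 48*m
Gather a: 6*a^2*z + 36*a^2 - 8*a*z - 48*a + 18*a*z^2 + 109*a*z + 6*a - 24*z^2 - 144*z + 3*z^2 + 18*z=a^2*(6*z + 36) + a*(18*z^2 + 101*z - 42) - 21*z^2 - 126*z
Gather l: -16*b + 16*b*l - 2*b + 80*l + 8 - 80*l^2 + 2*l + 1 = -18*b - 80*l^2 + l*(16*b + 82) + 9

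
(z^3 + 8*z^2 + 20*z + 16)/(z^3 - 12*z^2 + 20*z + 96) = (z^2 + 6*z + 8)/(z^2 - 14*z + 48)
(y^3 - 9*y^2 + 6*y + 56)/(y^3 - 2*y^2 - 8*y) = (y - 7)/y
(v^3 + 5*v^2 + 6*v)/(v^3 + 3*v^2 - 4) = v*(v + 3)/(v^2 + v - 2)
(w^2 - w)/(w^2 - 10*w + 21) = w*(w - 1)/(w^2 - 10*w + 21)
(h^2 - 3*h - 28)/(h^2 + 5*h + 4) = (h - 7)/(h + 1)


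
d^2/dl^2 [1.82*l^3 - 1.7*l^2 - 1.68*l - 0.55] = 10.92*l - 3.4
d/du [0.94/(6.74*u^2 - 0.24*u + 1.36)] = (0.2256 - 12.6712*u)/(6.74*u^2 - 0.24*u + 1.36)^2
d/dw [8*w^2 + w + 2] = 16*w + 1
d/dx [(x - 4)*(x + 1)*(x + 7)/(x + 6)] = 2*(x^3 + 11*x^2 + 24*x - 61)/(x^2 + 12*x + 36)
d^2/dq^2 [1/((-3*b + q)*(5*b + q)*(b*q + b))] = 2*(-(3*b - q)^2*(5*b + q)^2 - (3*b - q)^2*(5*b + q)*(q + 1) - (3*b - q)^2*(q + 1)^2 + (3*b - q)*(5*b + q)^2*(q + 1) + (3*b - q)*(5*b + q)*(q + 1)^2 - (5*b + q)^2*(q + 1)^2)/(b*(3*b - q)^3*(5*b + q)^3*(q + 1)^3)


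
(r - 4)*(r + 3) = r^2 - r - 12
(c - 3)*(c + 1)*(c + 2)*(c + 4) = c^4 + 4*c^3 - 7*c^2 - 34*c - 24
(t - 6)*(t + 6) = t^2 - 36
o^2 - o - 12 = (o - 4)*(o + 3)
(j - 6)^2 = j^2 - 12*j + 36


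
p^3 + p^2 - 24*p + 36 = (p - 3)*(p - 2)*(p + 6)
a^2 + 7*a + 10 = (a + 2)*(a + 5)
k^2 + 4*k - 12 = (k - 2)*(k + 6)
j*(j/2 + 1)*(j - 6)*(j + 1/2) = j^4/2 - 7*j^3/4 - 7*j^2 - 3*j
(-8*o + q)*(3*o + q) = -24*o^2 - 5*o*q + q^2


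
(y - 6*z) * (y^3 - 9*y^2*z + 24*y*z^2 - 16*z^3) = y^4 - 15*y^3*z + 78*y^2*z^2 - 160*y*z^3 + 96*z^4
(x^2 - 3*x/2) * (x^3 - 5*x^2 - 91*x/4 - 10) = x^5 - 13*x^4/2 - 61*x^3/4 + 193*x^2/8 + 15*x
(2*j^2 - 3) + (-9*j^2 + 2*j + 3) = -7*j^2 + 2*j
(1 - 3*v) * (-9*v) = 27*v^2 - 9*v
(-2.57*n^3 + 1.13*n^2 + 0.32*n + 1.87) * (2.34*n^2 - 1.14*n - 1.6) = -6.0138*n^5 + 5.574*n^4 + 3.5726*n^3 + 2.203*n^2 - 2.6438*n - 2.992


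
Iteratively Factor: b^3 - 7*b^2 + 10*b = (b)*(b^2 - 7*b + 10) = b*(b - 5)*(b - 2)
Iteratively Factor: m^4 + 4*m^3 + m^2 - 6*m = (m + 3)*(m^3 + m^2 - 2*m) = (m + 2)*(m + 3)*(m^2 - m) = (m - 1)*(m + 2)*(m + 3)*(m)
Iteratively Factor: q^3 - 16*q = (q - 4)*(q^2 + 4*q) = q*(q - 4)*(q + 4)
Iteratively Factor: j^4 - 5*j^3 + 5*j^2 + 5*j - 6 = (j + 1)*(j^3 - 6*j^2 + 11*j - 6) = (j - 1)*(j + 1)*(j^2 - 5*j + 6) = (j - 3)*(j - 1)*(j + 1)*(j - 2)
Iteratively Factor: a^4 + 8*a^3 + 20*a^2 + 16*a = (a)*(a^3 + 8*a^2 + 20*a + 16) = a*(a + 4)*(a^2 + 4*a + 4) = a*(a + 2)*(a + 4)*(a + 2)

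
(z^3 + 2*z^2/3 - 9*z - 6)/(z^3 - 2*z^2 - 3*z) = (z^2 + 11*z/3 + 2)/(z*(z + 1))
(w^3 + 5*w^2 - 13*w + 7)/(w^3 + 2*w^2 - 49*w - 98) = (w^2 - 2*w + 1)/(w^2 - 5*w - 14)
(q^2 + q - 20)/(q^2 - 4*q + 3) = (q^2 + q - 20)/(q^2 - 4*q + 3)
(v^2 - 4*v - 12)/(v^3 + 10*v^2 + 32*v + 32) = (v - 6)/(v^2 + 8*v + 16)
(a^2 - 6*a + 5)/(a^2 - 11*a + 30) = (a - 1)/(a - 6)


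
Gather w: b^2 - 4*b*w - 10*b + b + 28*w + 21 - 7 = b^2 - 9*b + w*(28 - 4*b) + 14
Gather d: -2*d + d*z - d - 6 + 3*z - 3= d*(z - 3) + 3*z - 9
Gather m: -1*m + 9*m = 8*m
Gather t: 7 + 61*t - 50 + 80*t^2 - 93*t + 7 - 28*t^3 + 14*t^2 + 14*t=-28*t^3 + 94*t^2 - 18*t - 36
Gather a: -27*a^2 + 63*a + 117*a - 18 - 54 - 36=-27*a^2 + 180*a - 108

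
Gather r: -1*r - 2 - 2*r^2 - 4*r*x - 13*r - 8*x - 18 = -2*r^2 + r*(-4*x - 14) - 8*x - 20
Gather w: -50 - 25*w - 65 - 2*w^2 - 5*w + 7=-2*w^2 - 30*w - 108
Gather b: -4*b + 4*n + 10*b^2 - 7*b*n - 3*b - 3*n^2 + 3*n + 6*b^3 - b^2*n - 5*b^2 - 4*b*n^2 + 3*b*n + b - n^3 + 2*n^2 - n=6*b^3 + b^2*(5 - n) + b*(-4*n^2 - 4*n - 6) - n^3 - n^2 + 6*n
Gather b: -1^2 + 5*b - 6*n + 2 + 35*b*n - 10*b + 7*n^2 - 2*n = b*(35*n - 5) + 7*n^2 - 8*n + 1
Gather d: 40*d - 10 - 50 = 40*d - 60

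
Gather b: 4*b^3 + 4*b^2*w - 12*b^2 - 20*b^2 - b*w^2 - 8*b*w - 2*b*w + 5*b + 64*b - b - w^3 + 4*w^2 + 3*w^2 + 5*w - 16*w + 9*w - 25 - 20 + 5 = 4*b^3 + b^2*(4*w - 32) + b*(-w^2 - 10*w + 68) - w^3 + 7*w^2 - 2*w - 40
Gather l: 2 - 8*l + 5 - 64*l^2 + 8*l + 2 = 9 - 64*l^2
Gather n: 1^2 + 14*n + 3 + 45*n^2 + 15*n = 45*n^2 + 29*n + 4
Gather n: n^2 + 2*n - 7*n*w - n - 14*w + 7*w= n^2 + n*(1 - 7*w) - 7*w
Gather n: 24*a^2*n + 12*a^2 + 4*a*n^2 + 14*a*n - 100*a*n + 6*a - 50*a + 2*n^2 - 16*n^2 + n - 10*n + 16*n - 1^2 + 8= 12*a^2 - 44*a + n^2*(4*a - 14) + n*(24*a^2 - 86*a + 7) + 7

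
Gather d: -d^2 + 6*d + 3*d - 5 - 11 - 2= -d^2 + 9*d - 18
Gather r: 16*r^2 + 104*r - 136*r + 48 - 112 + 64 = 16*r^2 - 32*r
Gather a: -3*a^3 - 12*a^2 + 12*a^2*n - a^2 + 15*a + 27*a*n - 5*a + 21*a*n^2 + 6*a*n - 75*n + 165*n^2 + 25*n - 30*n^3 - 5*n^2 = -3*a^3 + a^2*(12*n - 13) + a*(21*n^2 + 33*n + 10) - 30*n^3 + 160*n^2 - 50*n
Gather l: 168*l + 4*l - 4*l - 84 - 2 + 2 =168*l - 84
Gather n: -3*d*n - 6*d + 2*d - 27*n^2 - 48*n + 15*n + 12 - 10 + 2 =-4*d - 27*n^2 + n*(-3*d - 33) + 4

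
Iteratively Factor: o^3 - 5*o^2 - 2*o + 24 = (o - 4)*(o^2 - o - 6) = (o - 4)*(o - 3)*(o + 2)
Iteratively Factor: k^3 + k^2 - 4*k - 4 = (k + 2)*(k^2 - k - 2) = (k - 2)*(k + 2)*(k + 1)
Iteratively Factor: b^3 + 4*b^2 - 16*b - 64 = (b - 4)*(b^2 + 8*b + 16) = (b - 4)*(b + 4)*(b + 4)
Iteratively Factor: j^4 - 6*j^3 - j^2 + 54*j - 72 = (j - 3)*(j^3 - 3*j^2 - 10*j + 24) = (j - 3)*(j + 3)*(j^2 - 6*j + 8) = (j - 4)*(j - 3)*(j + 3)*(j - 2)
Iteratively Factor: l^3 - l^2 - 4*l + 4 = (l - 1)*(l^2 - 4) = (l - 2)*(l - 1)*(l + 2)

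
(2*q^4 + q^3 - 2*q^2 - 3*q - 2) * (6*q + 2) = 12*q^5 + 10*q^4 - 10*q^3 - 22*q^2 - 18*q - 4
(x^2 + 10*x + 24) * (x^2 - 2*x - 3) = x^4 + 8*x^3 + x^2 - 78*x - 72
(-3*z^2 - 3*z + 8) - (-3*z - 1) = 9 - 3*z^2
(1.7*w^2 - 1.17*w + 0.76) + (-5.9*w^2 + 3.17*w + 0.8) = -4.2*w^2 + 2.0*w + 1.56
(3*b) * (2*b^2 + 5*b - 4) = 6*b^3 + 15*b^2 - 12*b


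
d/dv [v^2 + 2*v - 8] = 2*v + 2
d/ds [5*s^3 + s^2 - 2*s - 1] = 15*s^2 + 2*s - 2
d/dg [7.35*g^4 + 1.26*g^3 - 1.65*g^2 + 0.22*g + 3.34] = 29.4*g^3 + 3.78*g^2 - 3.3*g + 0.22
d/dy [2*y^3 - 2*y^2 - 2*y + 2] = 6*y^2 - 4*y - 2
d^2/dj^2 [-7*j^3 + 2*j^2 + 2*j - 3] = 4 - 42*j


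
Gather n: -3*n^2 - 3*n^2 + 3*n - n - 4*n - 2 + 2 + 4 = -6*n^2 - 2*n + 4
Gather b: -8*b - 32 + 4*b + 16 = -4*b - 16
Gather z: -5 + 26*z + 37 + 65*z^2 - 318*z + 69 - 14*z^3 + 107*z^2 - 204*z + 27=-14*z^3 + 172*z^2 - 496*z + 128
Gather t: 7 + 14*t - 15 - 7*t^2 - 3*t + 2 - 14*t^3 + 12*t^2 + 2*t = -14*t^3 + 5*t^2 + 13*t - 6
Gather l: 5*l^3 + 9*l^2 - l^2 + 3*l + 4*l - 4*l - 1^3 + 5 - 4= 5*l^3 + 8*l^2 + 3*l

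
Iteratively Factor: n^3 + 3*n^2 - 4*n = (n + 4)*(n^2 - n) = (n - 1)*(n + 4)*(n)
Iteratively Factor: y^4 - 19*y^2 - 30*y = (y + 3)*(y^3 - 3*y^2 - 10*y) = (y + 2)*(y + 3)*(y^2 - 5*y) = y*(y + 2)*(y + 3)*(y - 5)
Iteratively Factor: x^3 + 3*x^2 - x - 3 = (x + 3)*(x^2 - 1) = (x + 1)*(x + 3)*(x - 1)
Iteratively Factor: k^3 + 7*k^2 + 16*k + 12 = (k + 2)*(k^2 + 5*k + 6) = (k + 2)^2*(k + 3)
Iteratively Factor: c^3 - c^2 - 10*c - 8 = (c + 1)*(c^2 - 2*c - 8) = (c + 1)*(c + 2)*(c - 4)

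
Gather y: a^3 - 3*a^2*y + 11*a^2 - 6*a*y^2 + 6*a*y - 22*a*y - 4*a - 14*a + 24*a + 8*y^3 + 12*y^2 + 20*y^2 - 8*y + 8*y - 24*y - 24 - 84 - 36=a^3 + 11*a^2 + 6*a + 8*y^3 + y^2*(32 - 6*a) + y*(-3*a^2 - 16*a - 24) - 144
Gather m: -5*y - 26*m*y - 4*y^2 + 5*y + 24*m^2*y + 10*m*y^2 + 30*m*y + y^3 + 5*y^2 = 24*m^2*y + m*(10*y^2 + 4*y) + y^3 + y^2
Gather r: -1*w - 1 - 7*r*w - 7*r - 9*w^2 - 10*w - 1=r*(-7*w - 7) - 9*w^2 - 11*w - 2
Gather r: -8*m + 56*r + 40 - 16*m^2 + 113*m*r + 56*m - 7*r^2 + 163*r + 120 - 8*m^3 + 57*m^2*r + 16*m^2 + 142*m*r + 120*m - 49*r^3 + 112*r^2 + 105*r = -8*m^3 + 168*m - 49*r^3 + 105*r^2 + r*(57*m^2 + 255*m + 324) + 160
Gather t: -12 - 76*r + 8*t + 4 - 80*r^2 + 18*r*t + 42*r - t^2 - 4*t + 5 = -80*r^2 - 34*r - t^2 + t*(18*r + 4) - 3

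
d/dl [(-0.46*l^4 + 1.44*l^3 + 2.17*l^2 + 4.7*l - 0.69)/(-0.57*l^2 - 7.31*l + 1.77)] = (0.5244*l^5 + 9.267*l^4 - 24.3096*l^3 - 5.5373*l^2 + 6.8952*l + 3.2751)/(0.3249*l^4 + 8.3334*l^3 + 51.4183*l^2 - 25.8774*l + 3.1329)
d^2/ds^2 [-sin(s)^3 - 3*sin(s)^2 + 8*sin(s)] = 9*sin(s)^3 + 12*sin(s)^2 - 14*sin(s) - 6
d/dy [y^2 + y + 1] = 2*y + 1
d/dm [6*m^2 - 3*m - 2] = 12*m - 3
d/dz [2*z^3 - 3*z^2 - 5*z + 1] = 6*z^2 - 6*z - 5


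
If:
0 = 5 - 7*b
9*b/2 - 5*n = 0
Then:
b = 5/7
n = 9/14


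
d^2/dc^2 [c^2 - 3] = 2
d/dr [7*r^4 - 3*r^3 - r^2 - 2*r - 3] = 28*r^3 - 9*r^2 - 2*r - 2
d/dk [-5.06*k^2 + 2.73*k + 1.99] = 2.73 - 10.12*k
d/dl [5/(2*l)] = -5/(2*l^2)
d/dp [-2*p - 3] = -2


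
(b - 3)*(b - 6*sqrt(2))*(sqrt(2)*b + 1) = sqrt(2)*b^3 - 11*b^2 - 3*sqrt(2)*b^2 - 6*sqrt(2)*b + 33*b + 18*sqrt(2)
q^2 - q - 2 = (q - 2)*(q + 1)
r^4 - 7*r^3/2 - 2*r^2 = r^2*(r - 4)*(r + 1/2)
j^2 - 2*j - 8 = (j - 4)*(j + 2)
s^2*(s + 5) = s^3 + 5*s^2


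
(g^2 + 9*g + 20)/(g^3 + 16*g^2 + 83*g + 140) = 1/(g + 7)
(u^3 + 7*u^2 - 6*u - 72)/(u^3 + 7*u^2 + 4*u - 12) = (u^2 + u - 12)/(u^2 + u - 2)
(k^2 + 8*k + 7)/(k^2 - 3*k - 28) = (k^2 + 8*k + 7)/(k^2 - 3*k - 28)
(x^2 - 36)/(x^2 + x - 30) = (x - 6)/(x - 5)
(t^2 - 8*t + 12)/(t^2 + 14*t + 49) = (t^2 - 8*t + 12)/(t^2 + 14*t + 49)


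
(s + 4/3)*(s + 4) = s^2 + 16*s/3 + 16/3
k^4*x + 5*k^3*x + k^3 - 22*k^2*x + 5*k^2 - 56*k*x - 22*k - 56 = (k - 4)*(k + 2)*(k + 7)*(k*x + 1)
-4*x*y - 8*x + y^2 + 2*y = (-4*x + y)*(y + 2)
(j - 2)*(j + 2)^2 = j^3 + 2*j^2 - 4*j - 8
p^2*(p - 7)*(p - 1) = p^4 - 8*p^3 + 7*p^2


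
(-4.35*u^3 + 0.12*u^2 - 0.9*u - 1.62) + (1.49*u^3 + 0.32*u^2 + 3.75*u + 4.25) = -2.86*u^3 + 0.44*u^2 + 2.85*u + 2.63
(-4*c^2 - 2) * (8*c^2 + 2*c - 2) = -32*c^4 - 8*c^3 - 8*c^2 - 4*c + 4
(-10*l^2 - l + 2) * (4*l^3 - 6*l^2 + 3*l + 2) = -40*l^5 + 56*l^4 - 16*l^3 - 35*l^2 + 4*l + 4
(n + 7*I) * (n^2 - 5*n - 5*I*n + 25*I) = n^3 - 5*n^2 + 2*I*n^2 + 35*n - 10*I*n - 175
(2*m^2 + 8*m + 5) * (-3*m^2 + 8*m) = -6*m^4 - 8*m^3 + 49*m^2 + 40*m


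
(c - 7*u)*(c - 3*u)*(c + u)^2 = c^4 - 8*c^3*u + 2*c^2*u^2 + 32*c*u^3 + 21*u^4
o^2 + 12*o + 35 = (o + 5)*(o + 7)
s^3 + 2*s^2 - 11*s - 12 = (s - 3)*(s + 1)*(s + 4)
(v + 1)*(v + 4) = v^2 + 5*v + 4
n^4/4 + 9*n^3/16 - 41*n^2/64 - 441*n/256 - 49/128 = (n/4 + 1/2)*(n - 7/4)*(n + 1/4)*(n + 7/4)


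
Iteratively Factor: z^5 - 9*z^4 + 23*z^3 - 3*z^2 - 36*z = (z - 3)*(z^4 - 6*z^3 + 5*z^2 + 12*z) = (z - 4)*(z - 3)*(z^3 - 2*z^2 - 3*z) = (z - 4)*(z - 3)*(z + 1)*(z^2 - 3*z) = z*(z - 4)*(z - 3)*(z + 1)*(z - 3)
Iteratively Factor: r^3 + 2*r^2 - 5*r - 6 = (r + 1)*(r^2 + r - 6) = (r + 1)*(r + 3)*(r - 2)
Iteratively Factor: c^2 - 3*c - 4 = (c - 4)*(c + 1)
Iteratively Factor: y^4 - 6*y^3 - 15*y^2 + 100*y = (y + 4)*(y^3 - 10*y^2 + 25*y) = (y - 5)*(y + 4)*(y^2 - 5*y) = (y - 5)^2*(y + 4)*(y)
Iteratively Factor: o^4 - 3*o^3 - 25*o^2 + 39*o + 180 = (o - 5)*(o^3 + 2*o^2 - 15*o - 36) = (o - 5)*(o + 3)*(o^2 - o - 12) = (o - 5)*(o + 3)^2*(o - 4)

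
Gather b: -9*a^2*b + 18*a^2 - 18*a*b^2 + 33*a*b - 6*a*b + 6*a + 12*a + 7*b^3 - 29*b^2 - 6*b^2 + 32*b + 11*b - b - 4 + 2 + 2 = 18*a^2 + 18*a + 7*b^3 + b^2*(-18*a - 35) + b*(-9*a^2 + 27*a + 42)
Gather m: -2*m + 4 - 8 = -2*m - 4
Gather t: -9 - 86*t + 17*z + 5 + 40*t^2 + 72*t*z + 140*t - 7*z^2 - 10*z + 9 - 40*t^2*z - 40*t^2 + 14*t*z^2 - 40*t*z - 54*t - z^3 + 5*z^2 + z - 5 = -40*t^2*z + t*(14*z^2 + 32*z) - z^3 - 2*z^2 + 8*z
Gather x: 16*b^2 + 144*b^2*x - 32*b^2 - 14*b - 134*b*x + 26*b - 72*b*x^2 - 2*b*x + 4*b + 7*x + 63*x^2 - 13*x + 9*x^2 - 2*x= -16*b^2 + 16*b + x^2*(72 - 72*b) + x*(144*b^2 - 136*b - 8)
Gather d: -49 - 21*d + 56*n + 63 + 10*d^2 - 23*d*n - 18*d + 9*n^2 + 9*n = 10*d^2 + d*(-23*n - 39) + 9*n^2 + 65*n + 14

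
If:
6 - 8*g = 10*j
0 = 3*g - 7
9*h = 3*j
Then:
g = 7/3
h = -19/45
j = -19/15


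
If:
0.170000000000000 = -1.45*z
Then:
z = -0.12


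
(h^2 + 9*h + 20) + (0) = h^2 + 9*h + 20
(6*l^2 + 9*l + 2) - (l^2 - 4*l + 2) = 5*l^2 + 13*l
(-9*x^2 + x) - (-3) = -9*x^2 + x + 3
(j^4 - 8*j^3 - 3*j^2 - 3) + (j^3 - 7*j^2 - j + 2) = j^4 - 7*j^3 - 10*j^2 - j - 1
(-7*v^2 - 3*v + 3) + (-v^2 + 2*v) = -8*v^2 - v + 3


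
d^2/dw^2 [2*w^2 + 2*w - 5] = 4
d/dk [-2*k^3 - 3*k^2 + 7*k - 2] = -6*k^2 - 6*k + 7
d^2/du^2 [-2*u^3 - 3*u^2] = -12*u - 6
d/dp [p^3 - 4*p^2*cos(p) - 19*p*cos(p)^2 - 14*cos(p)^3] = 4*p^2*sin(p) + 3*p^2 + 19*p*sin(2*p) - 8*p*cos(p) + 42*sin(p)*cos(p)^2 - 19*cos(p)^2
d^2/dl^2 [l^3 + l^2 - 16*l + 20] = 6*l + 2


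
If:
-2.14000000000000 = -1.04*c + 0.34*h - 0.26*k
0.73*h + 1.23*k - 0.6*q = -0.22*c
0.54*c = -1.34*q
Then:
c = -2.48148148148148*q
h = -4.73087231968811*q - 4.32927631578947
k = 3.73940058479532*q + 2.56940789473684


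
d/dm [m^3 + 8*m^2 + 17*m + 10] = 3*m^2 + 16*m + 17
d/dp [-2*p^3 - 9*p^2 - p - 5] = -6*p^2 - 18*p - 1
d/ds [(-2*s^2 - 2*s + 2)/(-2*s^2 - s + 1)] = 2*s*(2 - s)/(4*s^4 + 4*s^3 - 3*s^2 - 2*s + 1)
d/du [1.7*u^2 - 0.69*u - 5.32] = 3.4*u - 0.69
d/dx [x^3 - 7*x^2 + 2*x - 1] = 3*x^2 - 14*x + 2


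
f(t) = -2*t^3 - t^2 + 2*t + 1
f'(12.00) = -886.00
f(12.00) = -3575.00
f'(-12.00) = -838.00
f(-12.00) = 3289.00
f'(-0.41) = 1.81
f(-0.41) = 0.15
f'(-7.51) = -321.38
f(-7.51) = 776.71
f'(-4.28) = -99.35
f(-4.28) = 130.93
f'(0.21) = 1.32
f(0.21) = 1.36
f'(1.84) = -21.99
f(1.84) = -11.16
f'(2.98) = -57.24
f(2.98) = -54.85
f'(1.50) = -14.50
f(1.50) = -5.00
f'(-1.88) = -15.45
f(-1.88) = 6.99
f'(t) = -6*t^2 - 2*t + 2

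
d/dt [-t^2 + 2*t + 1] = 2 - 2*t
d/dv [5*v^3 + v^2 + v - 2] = 15*v^2 + 2*v + 1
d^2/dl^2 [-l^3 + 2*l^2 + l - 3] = 4 - 6*l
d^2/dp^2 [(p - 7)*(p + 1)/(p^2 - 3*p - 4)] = -6/(p^3 - 12*p^2 + 48*p - 64)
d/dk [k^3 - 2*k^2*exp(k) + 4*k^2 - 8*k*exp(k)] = -2*k^2*exp(k) + 3*k^2 - 12*k*exp(k) + 8*k - 8*exp(k)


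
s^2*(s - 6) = s^3 - 6*s^2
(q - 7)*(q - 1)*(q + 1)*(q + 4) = q^4 - 3*q^3 - 29*q^2 + 3*q + 28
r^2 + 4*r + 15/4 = (r + 3/2)*(r + 5/2)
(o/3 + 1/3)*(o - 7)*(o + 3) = o^3/3 - o^2 - 25*o/3 - 7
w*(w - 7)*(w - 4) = w^3 - 11*w^2 + 28*w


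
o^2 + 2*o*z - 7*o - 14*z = (o - 7)*(o + 2*z)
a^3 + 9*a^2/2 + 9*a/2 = a*(a + 3/2)*(a + 3)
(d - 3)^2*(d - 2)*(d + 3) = d^4 - 5*d^3 - 3*d^2 + 45*d - 54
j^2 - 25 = (j - 5)*(j + 5)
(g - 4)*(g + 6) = g^2 + 2*g - 24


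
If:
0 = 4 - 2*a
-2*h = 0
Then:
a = 2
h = 0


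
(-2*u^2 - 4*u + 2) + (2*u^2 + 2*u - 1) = 1 - 2*u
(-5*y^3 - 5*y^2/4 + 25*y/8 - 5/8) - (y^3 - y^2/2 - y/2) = -6*y^3 - 3*y^2/4 + 29*y/8 - 5/8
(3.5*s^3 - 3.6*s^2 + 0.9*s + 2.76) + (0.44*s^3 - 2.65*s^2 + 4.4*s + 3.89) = 3.94*s^3 - 6.25*s^2 + 5.3*s + 6.65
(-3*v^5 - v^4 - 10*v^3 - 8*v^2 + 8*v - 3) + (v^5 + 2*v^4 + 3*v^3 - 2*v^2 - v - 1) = -2*v^5 + v^4 - 7*v^3 - 10*v^2 + 7*v - 4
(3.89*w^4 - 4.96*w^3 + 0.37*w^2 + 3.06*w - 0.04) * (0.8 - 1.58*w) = -6.1462*w^5 + 10.9488*w^4 - 4.5526*w^3 - 4.5388*w^2 + 2.5112*w - 0.032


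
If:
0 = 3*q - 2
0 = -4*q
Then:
No Solution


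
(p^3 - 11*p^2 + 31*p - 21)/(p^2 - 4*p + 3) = p - 7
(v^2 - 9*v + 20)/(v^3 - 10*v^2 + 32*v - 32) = (v - 5)/(v^2 - 6*v + 8)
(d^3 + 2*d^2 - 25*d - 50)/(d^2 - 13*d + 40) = (d^2 + 7*d + 10)/(d - 8)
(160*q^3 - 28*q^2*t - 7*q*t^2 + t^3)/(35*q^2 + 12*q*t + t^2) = (32*q^2 - 12*q*t + t^2)/(7*q + t)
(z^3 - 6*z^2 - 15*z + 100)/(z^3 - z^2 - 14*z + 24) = (z^2 - 10*z + 25)/(z^2 - 5*z + 6)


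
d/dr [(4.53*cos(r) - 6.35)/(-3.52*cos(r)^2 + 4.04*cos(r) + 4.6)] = (-15.9456*cos(r)^2 + 44.704*cos(r) - 46.492)*sin(r)/(12.3904*cos(r)^4 - 28.4416*cos(r)^3 - 16.0624*cos(r)^2 + 37.168*cos(r) + 21.16)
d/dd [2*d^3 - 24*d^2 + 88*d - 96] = 6*d^2 - 48*d + 88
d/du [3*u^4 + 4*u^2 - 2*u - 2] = 12*u^3 + 8*u - 2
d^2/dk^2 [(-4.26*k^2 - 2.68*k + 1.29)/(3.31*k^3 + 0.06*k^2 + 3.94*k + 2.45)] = (-93.345972*k^6 - 176.174088*k^5 + 499.745124*k^4 + 559.64642*k^3 + 365.52714*k^2 - 58.574034*k + 40.270408)/(36.264691*k^9 + 1.972098*k^8 + 129.53685*k^7 + 85.222455*k^6 + 157.11132*k^5 + 194.529288*k^4 + 124.242889*k^3 + 115.17891*k^2 + 70.94955*k + 14.706125)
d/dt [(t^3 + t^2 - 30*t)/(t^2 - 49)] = (t^4 - 117*t^2 - 98*t + 1470)/(t^4 - 98*t^2 + 2401)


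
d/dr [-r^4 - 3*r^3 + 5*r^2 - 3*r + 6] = -4*r^3 - 9*r^2 + 10*r - 3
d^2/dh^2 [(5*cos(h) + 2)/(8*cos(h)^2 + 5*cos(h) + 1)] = (-720*(1 - cos(2*h))^2*cos(h) - 78*(1 - cos(2*h))^2 + 885*cos(h) + 183*cos(2*h)/2 - 480*cos(3*h) + 160*cos(5*h) + 843/2)/(5*cos(h) + 4*cos(2*h) + 5)^3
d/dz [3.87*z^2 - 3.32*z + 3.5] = 7.74*z - 3.32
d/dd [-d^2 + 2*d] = 2 - 2*d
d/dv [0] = 0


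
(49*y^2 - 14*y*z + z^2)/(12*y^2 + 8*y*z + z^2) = (49*y^2 - 14*y*z + z^2)/(12*y^2 + 8*y*z + z^2)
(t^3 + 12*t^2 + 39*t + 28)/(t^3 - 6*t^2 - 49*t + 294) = (t^2 + 5*t + 4)/(t^2 - 13*t + 42)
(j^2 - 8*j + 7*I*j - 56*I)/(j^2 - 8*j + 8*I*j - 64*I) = (j + 7*I)/(j + 8*I)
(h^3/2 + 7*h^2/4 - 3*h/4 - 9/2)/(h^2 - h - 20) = (-2*h^3 - 7*h^2 + 3*h + 18)/(4*(-h^2 + h + 20))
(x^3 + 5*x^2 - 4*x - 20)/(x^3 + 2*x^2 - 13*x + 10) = (x + 2)/(x - 1)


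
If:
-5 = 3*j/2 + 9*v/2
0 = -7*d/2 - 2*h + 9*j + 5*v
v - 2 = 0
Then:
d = -4*h/7 - 148/7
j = -28/3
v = 2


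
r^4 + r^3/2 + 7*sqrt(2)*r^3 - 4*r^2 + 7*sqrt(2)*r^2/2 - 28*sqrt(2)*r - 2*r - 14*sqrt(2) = (r - 2)*(r + 1/2)*(r + 2)*(r + 7*sqrt(2))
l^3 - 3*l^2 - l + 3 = (l - 3)*(l - 1)*(l + 1)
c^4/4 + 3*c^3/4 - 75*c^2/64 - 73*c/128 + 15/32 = (c/4 + 1)*(c - 5/4)*(c - 1/2)*(c + 3/4)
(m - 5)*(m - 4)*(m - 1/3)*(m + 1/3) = m^4 - 9*m^3 + 179*m^2/9 + m - 20/9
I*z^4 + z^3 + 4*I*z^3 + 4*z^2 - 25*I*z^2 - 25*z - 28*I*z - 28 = (z - 4)*(z + 1)*(z + 7)*(I*z + 1)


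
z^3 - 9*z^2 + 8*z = z*(z - 8)*(z - 1)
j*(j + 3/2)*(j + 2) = j^3 + 7*j^2/2 + 3*j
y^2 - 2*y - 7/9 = (y - 7/3)*(y + 1/3)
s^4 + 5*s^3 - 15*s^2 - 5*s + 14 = (s - 2)*(s - 1)*(s + 1)*(s + 7)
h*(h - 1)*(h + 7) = h^3 + 6*h^2 - 7*h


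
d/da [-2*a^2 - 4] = -4*a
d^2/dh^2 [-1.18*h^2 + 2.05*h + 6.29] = -2.36000000000000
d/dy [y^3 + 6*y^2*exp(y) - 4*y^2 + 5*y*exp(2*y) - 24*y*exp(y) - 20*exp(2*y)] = 6*y^2*exp(y) + 3*y^2 + 10*y*exp(2*y) - 12*y*exp(y) - 8*y - 35*exp(2*y) - 24*exp(y)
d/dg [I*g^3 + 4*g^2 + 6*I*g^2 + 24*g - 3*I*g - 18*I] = 3*I*g^2 + g*(8 + 12*I) + 24 - 3*I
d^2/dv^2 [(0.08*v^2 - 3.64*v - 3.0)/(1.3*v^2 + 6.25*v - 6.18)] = (-13.6032*v^3 - 26.56368*v^2 - 321.71256*v - 557.658216)/(2.197*v^6 + 31.6875*v^5 + 121.01115*v^4 - 57.134375*v^3 - 575.26839*v^2 + 716.1075*v - 236.029032)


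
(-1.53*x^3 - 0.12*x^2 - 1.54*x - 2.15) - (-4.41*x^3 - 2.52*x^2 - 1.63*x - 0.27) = 2.88*x^3 + 2.4*x^2 + 0.0899999999999999*x - 1.88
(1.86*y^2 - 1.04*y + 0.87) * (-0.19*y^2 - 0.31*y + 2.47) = -0.3534*y^4 - 0.379*y^3 + 4.7513*y^2 - 2.8385*y + 2.1489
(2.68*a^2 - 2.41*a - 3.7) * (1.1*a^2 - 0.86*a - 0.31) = 2.948*a^4 - 4.9558*a^3 - 2.8282*a^2 + 3.9291*a + 1.147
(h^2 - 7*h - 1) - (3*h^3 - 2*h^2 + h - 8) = -3*h^3 + 3*h^2 - 8*h + 7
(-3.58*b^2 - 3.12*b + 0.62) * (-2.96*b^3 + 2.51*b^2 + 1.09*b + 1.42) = 10.5968*b^5 + 0.249400000000001*b^4 - 13.5686*b^3 - 6.9282*b^2 - 3.7546*b + 0.8804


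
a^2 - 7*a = a*(a - 7)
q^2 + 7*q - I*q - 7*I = (q + 7)*(q - I)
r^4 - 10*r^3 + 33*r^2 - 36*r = r*(r - 4)*(r - 3)^2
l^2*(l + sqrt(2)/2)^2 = l^4 + sqrt(2)*l^3 + l^2/2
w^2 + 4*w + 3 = (w + 1)*(w + 3)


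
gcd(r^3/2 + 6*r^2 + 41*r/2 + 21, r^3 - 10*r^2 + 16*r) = 1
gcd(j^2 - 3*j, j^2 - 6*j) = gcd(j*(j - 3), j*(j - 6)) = j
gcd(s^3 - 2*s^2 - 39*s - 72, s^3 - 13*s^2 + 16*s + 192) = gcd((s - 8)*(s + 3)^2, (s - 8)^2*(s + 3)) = s^2 - 5*s - 24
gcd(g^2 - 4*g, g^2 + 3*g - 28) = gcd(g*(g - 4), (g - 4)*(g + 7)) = g - 4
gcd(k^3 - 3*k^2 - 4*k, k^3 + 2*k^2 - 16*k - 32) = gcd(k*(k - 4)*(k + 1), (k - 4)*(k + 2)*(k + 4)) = k - 4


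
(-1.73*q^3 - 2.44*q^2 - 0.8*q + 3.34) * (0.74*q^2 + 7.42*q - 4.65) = -1.2802*q^5 - 14.6422*q^4 - 10.6523*q^3 + 7.8816*q^2 + 28.5028*q - 15.531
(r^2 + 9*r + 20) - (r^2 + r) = 8*r + 20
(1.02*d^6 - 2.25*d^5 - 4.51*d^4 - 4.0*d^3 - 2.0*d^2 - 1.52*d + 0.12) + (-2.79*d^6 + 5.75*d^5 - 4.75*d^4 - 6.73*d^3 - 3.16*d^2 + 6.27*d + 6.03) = -1.77*d^6 + 3.5*d^5 - 9.26*d^4 - 10.73*d^3 - 5.16*d^2 + 4.75*d + 6.15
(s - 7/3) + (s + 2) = 2*s - 1/3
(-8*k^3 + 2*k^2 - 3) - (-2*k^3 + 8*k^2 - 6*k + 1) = -6*k^3 - 6*k^2 + 6*k - 4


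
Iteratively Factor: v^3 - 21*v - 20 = (v + 1)*(v^2 - v - 20) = (v - 5)*(v + 1)*(v + 4)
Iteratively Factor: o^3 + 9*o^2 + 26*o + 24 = (o + 4)*(o^2 + 5*o + 6) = (o + 2)*(o + 4)*(o + 3)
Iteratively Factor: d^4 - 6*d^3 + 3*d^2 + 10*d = (d - 5)*(d^3 - d^2 - 2*d) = (d - 5)*(d + 1)*(d^2 - 2*d) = d*(d - 5)*(d + 1)*(d - 2)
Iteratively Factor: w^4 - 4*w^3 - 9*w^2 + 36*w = (w + 3)*(w^3 - 7*w^2 + 12*w) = (w - 4)*(w + 3)*(w^2 - 3*w) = (w - 4)*(w - 3)*(w + 3)*(w)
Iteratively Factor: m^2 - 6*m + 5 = (m - 1)*(m - 5)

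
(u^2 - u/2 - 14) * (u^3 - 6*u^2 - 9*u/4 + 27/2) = u^5 - 13*u^4/2 - 53*u^3/4 + 789*u^2/8 + 99*u/4 - 189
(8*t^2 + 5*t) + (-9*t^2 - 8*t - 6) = -t^2 - 3*t - 6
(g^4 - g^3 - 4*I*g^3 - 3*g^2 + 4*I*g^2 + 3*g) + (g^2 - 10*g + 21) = g^4 - g^3 - 4*I*g^3 - 2*g^2 + 4*I*g^2 - 7*g + 21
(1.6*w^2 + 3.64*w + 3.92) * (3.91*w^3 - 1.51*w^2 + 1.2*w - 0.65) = 6.256*w^5 + 11.8164*w^4 + 11.7508*w^3 - 2.5912*w^2 + 2.338*w - 2.548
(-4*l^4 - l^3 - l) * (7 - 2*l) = 8*l^5 - 26*l^4 - 7*l^3 + 2*l^2 - 7*l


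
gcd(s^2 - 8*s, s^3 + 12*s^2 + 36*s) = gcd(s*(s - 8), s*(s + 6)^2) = s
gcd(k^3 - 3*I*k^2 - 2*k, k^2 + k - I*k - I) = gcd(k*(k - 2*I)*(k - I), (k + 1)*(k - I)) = k - I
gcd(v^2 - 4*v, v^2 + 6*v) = v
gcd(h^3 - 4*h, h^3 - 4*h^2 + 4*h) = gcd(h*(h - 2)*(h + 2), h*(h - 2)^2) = h^2 - 2*h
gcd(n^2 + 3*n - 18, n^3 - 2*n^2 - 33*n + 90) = n^2 + 3*n - 18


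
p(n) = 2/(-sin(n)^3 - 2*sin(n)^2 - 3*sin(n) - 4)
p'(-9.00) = -0.37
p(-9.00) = -0.66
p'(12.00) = 0.37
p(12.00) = -0.71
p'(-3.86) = -0.21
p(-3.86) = -0.28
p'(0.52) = 0.27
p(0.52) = -0.33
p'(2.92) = -0.35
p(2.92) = -0.42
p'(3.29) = -0.38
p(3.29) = -0.56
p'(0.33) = 0.32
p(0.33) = -0.38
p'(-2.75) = -0.37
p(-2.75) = -0.65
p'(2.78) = -0.31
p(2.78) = -0.37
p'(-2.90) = -0.38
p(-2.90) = -0.59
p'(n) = 2*(3*sin(n)^2*cos(n) + 4*sin(n)*cos(n) + 3*cos(n))/(-sin(n)^3 - 2*sin(n)^2 - 3*sin(n) - 4)^2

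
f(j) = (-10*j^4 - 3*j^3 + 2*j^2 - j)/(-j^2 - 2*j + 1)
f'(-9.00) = -194.69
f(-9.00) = 1020.19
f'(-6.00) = -129.21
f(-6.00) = 531.91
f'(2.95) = 45.45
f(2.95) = 60.28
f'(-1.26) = 32.94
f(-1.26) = -7.64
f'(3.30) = 52.04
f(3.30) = 77.33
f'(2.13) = 30.38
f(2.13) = 29.23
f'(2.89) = 44.33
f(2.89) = 57.58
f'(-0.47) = -0.15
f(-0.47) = 0.43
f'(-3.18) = 90.26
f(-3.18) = 327.98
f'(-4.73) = -92.92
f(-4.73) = 389.37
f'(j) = (2*j + 2)*(-10*j^4 - 3*j^3 + 2*j^2 - j)/(-j^2 - 2*j + 1)^2 + (-40*j^3 - 9*j^2 + 4*j - 1)/(-j^2 - 2*j + 1)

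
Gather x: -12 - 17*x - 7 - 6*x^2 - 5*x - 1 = -6*x^2 - 22*x - 20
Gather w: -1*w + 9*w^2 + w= 9*w^2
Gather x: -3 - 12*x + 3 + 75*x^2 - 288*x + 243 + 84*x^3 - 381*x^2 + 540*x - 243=84*x^3 - 306*x^2 + 240*x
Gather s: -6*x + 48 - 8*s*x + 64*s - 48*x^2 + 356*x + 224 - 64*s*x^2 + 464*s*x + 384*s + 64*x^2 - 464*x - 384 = s*(-64*x^2 + 456*x + 448) + 16*x^2 - 114*x - 112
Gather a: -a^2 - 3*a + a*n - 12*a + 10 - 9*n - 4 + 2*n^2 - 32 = -a^2 + a*(n - 15) + 2*n^2 - 9*n - 26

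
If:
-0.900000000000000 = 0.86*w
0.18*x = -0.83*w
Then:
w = -1.05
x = 4.83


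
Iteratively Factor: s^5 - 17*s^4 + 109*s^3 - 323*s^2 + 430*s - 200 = (s - 4)*(s^4 - 13*s^3 + 57*s^2 - 95*s + 50) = (s - 5)*(s - 4)*(s^3 - 8*s^2 + 17*s - 10) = (s - 5)*(s - 4)*(s - 1)*(s^2 - 7*s + 10) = (s - 5)^2*(s - 4)*(s - 1)*(s - 2)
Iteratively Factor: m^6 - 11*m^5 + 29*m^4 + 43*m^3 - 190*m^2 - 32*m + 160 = (m - 5)*(m^5 - 6*m^4 - m^3 + 38*m^2 - 32) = (m - 5)*(m + 1)*(m^4 - 7*m^3 + 6*m^2 + 32*m - 32) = (m - 5)*(m + 1)*(m + 2)*(m^3 - 9*m^2 + 24*m - 16) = (m - 5)*(m - 4)*(m + 1)*(m + 2)*(m^2 - 5*m + 4) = (m - 5)*(m - 4)^2*(m + 1)*(m + 2)*(m - 1)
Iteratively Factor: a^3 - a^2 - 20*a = (a + 4)*(a^2 - 5*a) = a*(a + 4)*(a - 5)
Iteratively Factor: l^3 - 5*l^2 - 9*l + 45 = (l - 3)*(l^2 - 2*l - 15) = (l - 3)*(l + 3)*(l - 5)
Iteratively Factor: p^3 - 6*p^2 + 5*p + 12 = (p + 1)*(p^2 - 7*p + 12) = (p - 3)*(p + 1)*(p - 4)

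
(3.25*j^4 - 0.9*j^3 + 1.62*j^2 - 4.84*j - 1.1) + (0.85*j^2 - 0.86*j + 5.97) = 3.25*j^4 - 0.9*j^3 + 2.47*j^2 - 5.7*j + 4.87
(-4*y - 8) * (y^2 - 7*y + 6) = -4*y^3 + 20*y^2 + 32*y - 48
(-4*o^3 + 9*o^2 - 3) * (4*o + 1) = -16*o^4 + 32*o^3 + 9*o^2 - 12*o - 3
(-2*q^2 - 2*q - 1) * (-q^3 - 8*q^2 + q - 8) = 2*q^5 + 18*q^4 + 15*q^3 + 22*q^2 + 15*q + 8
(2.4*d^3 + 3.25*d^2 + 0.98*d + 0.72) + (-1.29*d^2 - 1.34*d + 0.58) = 2.4*d^3 + 1.96*d^2 - 0.36*d + 1.3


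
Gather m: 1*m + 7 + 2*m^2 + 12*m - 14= 2*m^2 + 13*m - 7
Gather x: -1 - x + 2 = 1 - x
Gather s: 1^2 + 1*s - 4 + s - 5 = 2*s - 8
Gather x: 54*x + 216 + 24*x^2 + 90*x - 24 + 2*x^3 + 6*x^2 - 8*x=2*x^3 + 30*x^2 + 136*x + 192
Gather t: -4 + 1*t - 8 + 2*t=3*t - 12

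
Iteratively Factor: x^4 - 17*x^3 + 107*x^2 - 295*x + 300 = (x - 5)*(x^3 - 12*x^2 + 47*x - 60) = (x - 5)*(x - 3)*(x^2 - 9*x + 20) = (x - 5)^2*(x - 3)*(x - 4)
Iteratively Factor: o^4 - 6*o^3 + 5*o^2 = (o - 5)*(o^3 - o^2) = o*(o - 5)*(o^2 - o) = o^2*(o - 5)*(o - 1)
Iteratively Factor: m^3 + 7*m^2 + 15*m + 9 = (m + 3)*(m^2 + 4*m + 3) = (m + 1)*(m + 3)*(m + 3)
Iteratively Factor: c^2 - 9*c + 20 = (c - 5)*(c - 4)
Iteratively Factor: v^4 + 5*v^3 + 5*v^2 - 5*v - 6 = (v + 3)*(v^3 + 2*v^2 - v - 2) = (v + 2)*(v + 3)*(v^2 - 1) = (v - 1)*(v + 2)*(v + 3)*(v + 1)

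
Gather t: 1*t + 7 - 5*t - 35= -4*t - 28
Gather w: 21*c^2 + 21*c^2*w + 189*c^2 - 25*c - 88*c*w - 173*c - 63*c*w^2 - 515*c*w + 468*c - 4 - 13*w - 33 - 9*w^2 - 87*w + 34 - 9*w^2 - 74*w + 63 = 210*c^2 + 270*c + w^2*(-63*c - 18) + w*(21*c^2 - 603*c - 174) + 60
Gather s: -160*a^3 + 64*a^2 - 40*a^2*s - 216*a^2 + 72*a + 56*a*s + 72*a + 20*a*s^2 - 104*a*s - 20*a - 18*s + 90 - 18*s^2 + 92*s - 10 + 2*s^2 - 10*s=-160*a^3 - 152*a^2 + 124*a + s^2*(20*a - 16) + s*(-40*a^2 - 48*a + 64) + 80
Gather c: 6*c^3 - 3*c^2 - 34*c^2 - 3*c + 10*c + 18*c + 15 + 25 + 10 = 6*c^3 - 37*c^2 + 25*c + 50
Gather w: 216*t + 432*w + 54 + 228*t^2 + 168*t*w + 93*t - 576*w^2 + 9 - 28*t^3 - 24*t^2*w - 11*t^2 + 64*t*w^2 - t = -28*t^3 + 217*t^2 + 308*t + w^2*(64*t - 576) + w*(-24*t^2 + 168*t + 432) + 63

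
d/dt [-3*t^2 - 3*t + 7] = -6*t - 3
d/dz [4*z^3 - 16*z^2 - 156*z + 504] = 12*z^2 - 32*z - 156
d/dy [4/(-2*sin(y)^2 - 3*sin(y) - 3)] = 4*(4*sin(y) + 3)*cos(y)/(3*sin(y) - cos(2*y) + 4)^2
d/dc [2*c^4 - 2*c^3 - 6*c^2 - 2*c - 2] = 8*c^3 - 6*c^2 - 12*c - 2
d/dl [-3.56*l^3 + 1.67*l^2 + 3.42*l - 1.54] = -10.68*l^2 + 3.34*l + 3.42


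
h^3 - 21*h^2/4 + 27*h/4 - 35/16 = (h - 7/2)*(h - 5/4)*(h - 1/2)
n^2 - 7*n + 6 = (n - 6)*(n - 1)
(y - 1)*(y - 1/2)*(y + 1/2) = y^3 - y^2 - y/4 + 1/4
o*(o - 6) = o^2 - 6*o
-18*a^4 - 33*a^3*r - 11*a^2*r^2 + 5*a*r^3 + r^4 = (-3*a + r)*(a + r)^2*(6*a + r)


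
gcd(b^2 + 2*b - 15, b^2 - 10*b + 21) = b - 3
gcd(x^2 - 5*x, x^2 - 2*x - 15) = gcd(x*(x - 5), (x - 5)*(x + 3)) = x - 5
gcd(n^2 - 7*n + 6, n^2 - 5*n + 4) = n - 1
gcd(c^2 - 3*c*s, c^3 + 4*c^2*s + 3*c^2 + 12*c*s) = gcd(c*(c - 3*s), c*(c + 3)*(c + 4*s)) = c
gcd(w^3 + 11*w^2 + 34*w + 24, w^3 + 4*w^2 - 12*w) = w + 6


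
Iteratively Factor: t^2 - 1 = (t + 1)*(t - 1)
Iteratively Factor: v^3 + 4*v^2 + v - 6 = (v + 3)*(v^2 + v - 2) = (v + 2)*(v + 3)*(v - 1)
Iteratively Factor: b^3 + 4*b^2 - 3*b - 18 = (b + 3)*(b^2 + b - 6) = (b - 2)*(b + 3)*(b + 3)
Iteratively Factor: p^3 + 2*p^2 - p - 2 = (p + 1)*(p^2 + p - 2) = (p + 1)*(p + 2)*(p - 1)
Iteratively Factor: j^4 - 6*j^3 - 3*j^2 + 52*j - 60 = (j - 2)*(j^3 - 4*j^2 - 11*j + 30) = (j - 5)*(j - 2)*(j^2 + j - 6) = (j - 5)*(j - 2)^2*(j + 3)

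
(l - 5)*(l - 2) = l^2 - 7*l + 10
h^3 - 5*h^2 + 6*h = h*(h - 3)*(h - 2)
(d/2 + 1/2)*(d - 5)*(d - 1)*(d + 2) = d^4/2 - 3*d^3/2 - 11*d^2/2 + 3*d/2 + 5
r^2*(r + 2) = r^3 + 2*r^2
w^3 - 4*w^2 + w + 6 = (w - 3)*(w - 2)*(w + 1)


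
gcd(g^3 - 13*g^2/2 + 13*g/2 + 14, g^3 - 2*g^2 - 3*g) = g + 1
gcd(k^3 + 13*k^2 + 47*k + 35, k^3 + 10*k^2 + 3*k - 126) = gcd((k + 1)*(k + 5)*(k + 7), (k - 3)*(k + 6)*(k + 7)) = k + 7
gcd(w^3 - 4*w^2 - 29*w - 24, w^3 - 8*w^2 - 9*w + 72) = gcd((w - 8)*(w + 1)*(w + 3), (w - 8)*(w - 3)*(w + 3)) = w^2 - 5*w - 24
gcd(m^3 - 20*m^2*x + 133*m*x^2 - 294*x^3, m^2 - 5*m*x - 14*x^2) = -m + 7*x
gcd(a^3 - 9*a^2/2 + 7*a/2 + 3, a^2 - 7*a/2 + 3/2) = a - 3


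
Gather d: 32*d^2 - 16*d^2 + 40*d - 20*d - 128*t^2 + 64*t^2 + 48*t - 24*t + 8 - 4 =16*d^2 + 20*d - 64*t^2 + 24*t + 4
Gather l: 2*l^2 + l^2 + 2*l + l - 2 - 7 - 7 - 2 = 3*l^2 + 3*l - 18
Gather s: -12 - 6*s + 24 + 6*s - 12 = 0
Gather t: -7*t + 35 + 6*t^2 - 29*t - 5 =6*t^2 - 36*t + 30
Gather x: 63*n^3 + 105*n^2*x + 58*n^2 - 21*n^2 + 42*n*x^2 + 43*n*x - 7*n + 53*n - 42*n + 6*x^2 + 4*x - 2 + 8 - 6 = 63*n^3 + 37*n^2 + 4*n + x^2*(42*n + 6) + x*(105*n^2 + 43*n + 4)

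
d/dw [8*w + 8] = 8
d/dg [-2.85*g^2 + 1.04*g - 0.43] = 1.04 - 5.7*g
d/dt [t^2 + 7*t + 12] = 2*t + 7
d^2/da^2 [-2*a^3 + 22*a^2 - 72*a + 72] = 44 - 12*a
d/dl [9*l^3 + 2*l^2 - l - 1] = 27*l^2 + 4*l - 1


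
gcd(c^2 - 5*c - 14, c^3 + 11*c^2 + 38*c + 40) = c + 2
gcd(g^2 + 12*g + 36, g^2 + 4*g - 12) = g + 6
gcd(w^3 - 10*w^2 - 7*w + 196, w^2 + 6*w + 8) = w + 4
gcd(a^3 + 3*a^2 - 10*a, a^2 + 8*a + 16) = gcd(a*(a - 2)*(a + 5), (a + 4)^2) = 1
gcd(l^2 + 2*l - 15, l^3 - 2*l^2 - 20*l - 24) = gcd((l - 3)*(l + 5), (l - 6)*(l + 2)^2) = 1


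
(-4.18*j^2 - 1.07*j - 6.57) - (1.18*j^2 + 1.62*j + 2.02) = -5.36*j^2 - 2.69*j - 8.59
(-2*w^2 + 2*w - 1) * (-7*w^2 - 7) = 14*w^4 - 14*w^3 + 21*w^2 - 14*w + 7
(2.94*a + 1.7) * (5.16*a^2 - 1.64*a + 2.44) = 15.1704*a^3 + 3.9504*a^2 + 4.3856*a + 4.148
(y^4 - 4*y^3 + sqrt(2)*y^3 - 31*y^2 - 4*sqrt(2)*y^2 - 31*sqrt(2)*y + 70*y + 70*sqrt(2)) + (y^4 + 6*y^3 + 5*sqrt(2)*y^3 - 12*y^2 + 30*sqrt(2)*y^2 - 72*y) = 2*y^4 + 2*y^3 + 6*sqrt(2)*y^3 - 43*y^2 + 26*sqrt(2)*y^2 - 31*sqrt(2)*y - 2*y + 70*sqrt(2)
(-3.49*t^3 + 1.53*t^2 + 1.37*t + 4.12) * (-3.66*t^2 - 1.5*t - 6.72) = 12.7734*t^5 - 0.3648*t^4 + 16.1436*t^3 - 27.4158*t^2 - 15.3864*t - 27.6864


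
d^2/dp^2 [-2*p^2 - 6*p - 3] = -4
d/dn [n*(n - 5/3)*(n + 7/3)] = 3*n^2 + 4*n/3 - 35/9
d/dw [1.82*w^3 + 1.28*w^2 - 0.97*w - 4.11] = 5.46*w^2 + 2.56*w - 0.97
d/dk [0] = 0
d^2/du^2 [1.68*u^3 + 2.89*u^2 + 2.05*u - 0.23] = 10.08*u + 5.78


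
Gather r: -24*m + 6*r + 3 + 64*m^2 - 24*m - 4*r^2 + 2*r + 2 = 64*m^2 - 48*m - 4*r^2 + 8*r + 5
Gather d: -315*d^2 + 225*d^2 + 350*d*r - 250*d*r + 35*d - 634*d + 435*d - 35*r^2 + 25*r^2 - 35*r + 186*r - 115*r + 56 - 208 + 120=-90*d^2 + d*(100*r - 164) - 10*r^2 + 36*r - 32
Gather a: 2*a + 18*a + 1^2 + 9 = 20*a + 10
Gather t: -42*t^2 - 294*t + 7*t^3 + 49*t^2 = 7*t^3 + 7*t^2 - 294*t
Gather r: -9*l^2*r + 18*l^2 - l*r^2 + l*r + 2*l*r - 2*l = 18*l^2 - l*r^2 - 2*l + r*(-9*l^2 + 3*l)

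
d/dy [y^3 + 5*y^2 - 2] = y*(3*y + 10)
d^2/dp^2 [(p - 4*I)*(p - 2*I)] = 2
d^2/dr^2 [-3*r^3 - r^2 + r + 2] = -18*r - 2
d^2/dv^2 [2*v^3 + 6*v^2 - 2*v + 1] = 12*v + 12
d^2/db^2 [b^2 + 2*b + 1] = 2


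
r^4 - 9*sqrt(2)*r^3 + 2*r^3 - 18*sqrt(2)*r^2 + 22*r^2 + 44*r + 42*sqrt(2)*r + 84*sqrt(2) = (r + 2)*(r - 7*sqrt(2))*(r - 3*sqrt(2))*(r + sqrt(2))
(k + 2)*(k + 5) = k^2 + 7*k + 10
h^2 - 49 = (h - 7)*(h + 7)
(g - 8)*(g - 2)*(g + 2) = g^3 - 8*g^2 - 4*g + 32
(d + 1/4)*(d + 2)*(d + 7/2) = d^3 + 23*d^2/4 + 67*d/8 + 7/4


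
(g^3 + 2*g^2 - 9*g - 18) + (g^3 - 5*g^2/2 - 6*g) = 2*g^3 - g^2/2 - 15*g - 18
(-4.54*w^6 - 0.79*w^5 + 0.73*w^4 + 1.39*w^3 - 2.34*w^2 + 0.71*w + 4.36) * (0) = 0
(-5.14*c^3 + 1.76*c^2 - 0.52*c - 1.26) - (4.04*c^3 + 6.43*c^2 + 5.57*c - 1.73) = -9.18*c^3 - 4.67*c^2 - 6.09*c + 0.47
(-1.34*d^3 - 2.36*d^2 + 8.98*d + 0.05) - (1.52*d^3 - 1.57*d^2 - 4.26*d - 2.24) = -2.86*d^3 - 0.79*d^2 + 13.24*d + 2.29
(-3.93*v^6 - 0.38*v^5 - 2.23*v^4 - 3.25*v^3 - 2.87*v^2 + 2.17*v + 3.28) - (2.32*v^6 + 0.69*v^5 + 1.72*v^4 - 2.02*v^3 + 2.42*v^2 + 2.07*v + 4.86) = -6.25*v^6 - 1.07*v^5 - 3.95*v^4 - 1.23*v^3 - 5.29*v^2 + 0.1*v - 1.58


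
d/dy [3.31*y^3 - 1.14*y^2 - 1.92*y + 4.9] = 9.93*y^2 - 2.28*y - 1.92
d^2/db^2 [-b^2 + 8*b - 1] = -2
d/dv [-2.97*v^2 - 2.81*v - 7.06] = -5.94*v - 2.81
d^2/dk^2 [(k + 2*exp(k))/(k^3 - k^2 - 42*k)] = 2*(-k^2*(-k^2 + k + 42)^2*exp(k) + k*(-(k + 2*exp(k))*(3*k - 1) + (2*exp(k) + 1)*(-3*k^2 + 2*k + 42))*(-k^2 + k + 42) - (k + 2*exp(k))*(-3*k^2 + 2*k + 42)^2)/(k^3*(-k^2 + k + 42)^3)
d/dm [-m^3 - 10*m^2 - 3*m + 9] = -3*m^2 - 20*m - 3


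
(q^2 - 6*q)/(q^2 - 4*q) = (q - 6)/(q - 4)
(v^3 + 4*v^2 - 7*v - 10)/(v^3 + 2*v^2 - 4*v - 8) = (v^2 + 6*v + 5)/(v^2 + 4*v + 4)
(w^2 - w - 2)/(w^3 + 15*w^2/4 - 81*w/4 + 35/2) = 4*(w + 1)/(4*w^2 + 23*w - 35)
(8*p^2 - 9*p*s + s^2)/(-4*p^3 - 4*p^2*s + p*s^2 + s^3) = (-8*p^2 + 9*p*s - s^2)/(4*p^3 + 4*p^2*s - p*s^2 - s^3)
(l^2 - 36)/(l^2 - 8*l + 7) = (l^2 - 36)/(l^2 - 8*l + 7)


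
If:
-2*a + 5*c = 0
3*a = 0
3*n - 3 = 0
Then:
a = 0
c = 0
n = 1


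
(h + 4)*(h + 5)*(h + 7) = h^3 + 16*h^2 + 83*h + 140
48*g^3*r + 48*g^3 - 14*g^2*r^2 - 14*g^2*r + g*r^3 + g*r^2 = (-8*g + r)*(-6*g + r)*(g*r + g)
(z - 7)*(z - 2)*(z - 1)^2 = z^4 - 11*z^3 + 33*z^2 - 37*z + 14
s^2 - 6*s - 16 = (s - 8)*(s + 2)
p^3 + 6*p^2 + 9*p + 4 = (p + 1)^2*(p + 4)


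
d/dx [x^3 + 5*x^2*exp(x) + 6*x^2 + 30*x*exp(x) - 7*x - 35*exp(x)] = 5*x^2*exp(x) + 3*x^2 + 40*x*exp(x) + 12*x - 5*exp(x) - 7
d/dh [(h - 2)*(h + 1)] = 2*h - 1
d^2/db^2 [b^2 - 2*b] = 2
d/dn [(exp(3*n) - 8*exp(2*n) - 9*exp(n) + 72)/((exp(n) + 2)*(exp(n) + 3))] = (exp(2*n) + 4*exp(n) - 46)*exp(n)/(exp(2*n) + 4*exp(n) + 4)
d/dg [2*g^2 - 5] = 4*g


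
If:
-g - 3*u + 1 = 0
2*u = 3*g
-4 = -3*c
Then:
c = 4/3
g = 2/11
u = 3/11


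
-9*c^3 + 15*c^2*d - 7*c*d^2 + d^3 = (-3*c + d)^2*(-c + d)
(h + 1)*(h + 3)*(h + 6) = h^3 + 10*h^2 + 27*h + 18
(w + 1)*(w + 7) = w^2 + 8*w + 7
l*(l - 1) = l^2 - l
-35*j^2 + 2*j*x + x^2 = (-5*j + x)*(7*j + x)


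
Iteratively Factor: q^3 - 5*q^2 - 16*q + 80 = (q - 4)*(q^2 - q - 20) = (q - 5)*(q - 4)*(q + 4)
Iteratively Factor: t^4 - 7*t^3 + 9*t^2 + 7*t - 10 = (t - 5)*(t^3 - 2*t^2 - t + 2) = (t - 5)*(t - 2)*(t^2 - 1) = (t - 5)*(t - 2)*(t - 1)*(t + 1)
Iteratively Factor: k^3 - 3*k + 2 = (k - 1)*(k^2 + k - 2) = (k - 1)*(k + 2)*(k - 1)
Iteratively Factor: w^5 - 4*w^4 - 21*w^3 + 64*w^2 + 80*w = (w - 5)*(w^4 + w^3 - 16*w^2 - 16*w) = (w - 5)*(w + 1)*(w^3 - 16*w) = (w - 5)*(w + 1)*(w + 4)*(w^2 - 4*w) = w*(w - 5)*(w + 1)*(w + 4)*(w - 4)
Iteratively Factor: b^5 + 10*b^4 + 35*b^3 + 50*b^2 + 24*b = (b + 1)*(b^4 + 9*b^3 + 26*b^2 + 24*b) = (b + 1)*(b + 3)*(b^3 + 6*b^2 + 8*b) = (b + 1)*(b + 3)*(b + 4)*(b^2 + 2*b) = (b + 1)*(b + 2)*(b + 3)*(b + 4)*(b)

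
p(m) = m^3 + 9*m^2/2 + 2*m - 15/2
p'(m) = 3*m^2 + 9*m + 2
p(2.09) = 25.47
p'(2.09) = 33.91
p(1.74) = 14.87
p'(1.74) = 26.74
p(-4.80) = -24.01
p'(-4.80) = 27.92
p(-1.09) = -5.63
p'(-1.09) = -4.25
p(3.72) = 113.69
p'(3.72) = 77.00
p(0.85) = -1.93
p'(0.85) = 11.82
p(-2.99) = 0.02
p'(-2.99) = 1.91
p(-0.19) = -7.72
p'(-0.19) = 0.40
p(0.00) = -7.50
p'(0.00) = 2.00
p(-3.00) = 0.00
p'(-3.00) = 2.00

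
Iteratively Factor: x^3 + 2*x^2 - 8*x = (x)*(x^2 + 2*x - 8) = x*(x - 2)*(x + 4)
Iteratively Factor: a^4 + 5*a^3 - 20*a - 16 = (a - 2)*(a^3 + 7*a^2 + 14*a + 8) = (a - 2)*(a + 2)*(a^2 + 5*a + 4) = (a - 2)*(a + 2)*(a + 4)*(a + 1)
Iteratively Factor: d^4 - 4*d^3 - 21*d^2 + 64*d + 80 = (d + 4)*(d^3 - 8*d^2 + 11*d + 20) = (d - 5)*(d + 4)*(d^2 - 3*d - 4) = (d - 5)*(d - 4)*(d + 4)*(d + 1)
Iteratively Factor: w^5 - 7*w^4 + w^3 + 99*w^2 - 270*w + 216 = (w - 3)*(w^4 - 4*w^3 - 11*w^2 + 66*w - 72) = (w - 3)^2*(w^3 - w^2 - 14*w + 24) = (w - 3)^3*(w^2 + 2*w - 8) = (w - 3)^3*(w - 2)*(w + 4)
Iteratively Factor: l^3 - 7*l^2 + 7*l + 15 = (l + 1)*(l^2 - 8*l + 15) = (l - 3)*(l + 1)*(l - 5)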